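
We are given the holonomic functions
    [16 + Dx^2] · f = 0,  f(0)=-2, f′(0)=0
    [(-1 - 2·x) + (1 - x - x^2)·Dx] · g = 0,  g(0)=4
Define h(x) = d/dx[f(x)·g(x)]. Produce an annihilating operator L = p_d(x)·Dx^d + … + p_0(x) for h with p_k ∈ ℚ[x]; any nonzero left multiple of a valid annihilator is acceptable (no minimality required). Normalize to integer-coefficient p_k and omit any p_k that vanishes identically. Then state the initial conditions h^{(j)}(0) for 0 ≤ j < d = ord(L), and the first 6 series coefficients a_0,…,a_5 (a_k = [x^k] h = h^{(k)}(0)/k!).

L = (54 - 256·x - 128·x^2 + 256·x^3 + 128·x^4) + (-13 - 10·x + 48·x^2 + 32·x^3)·Dx + (7 - 15·x - 7·x^2 + 16·x^3 + 8·x^4)·Dx^2  (order 2).
h: a_k = -8, 96, 120, 32/3, 640/3, 8176/15, …
ICs: h(0) = -8, h′(0) = 96.

f: a_k = -2, 0, 16, 0, -64/3, 0, …
g: a_k = 4, 4, 8, 12, 20, 32, …
h₀=f·g: eliminate ⇒ L₀, order ≤ 2·1.
h=h₀': d/dx-closure on L₀ ⇒ L.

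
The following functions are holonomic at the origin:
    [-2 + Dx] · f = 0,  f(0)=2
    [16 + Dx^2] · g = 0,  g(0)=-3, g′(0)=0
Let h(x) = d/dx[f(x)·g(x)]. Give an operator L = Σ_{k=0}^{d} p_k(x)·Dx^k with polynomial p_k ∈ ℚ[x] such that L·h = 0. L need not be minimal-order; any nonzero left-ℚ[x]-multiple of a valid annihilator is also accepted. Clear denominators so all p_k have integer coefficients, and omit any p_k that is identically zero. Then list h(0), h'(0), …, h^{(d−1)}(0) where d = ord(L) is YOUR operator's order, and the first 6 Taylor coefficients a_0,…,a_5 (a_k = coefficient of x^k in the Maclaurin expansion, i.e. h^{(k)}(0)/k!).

L = 20 - 4·Dx + Dx^2  (order 2).
h: a_k = -12, 72, 264, 112, -328, -1872/5, …
ICs: h(0) = -12, h′(0) = 72.

f: a_k = 2, 4, 4, 8/3, 4/3, 8/15, …
g: a_k = -3, 0, 24, 0, -32, 0, …
Sym-product of L_f,L_g gives L₀ (≤ ord 2).
h₀' ⇒ L via d/dx closure of L₀.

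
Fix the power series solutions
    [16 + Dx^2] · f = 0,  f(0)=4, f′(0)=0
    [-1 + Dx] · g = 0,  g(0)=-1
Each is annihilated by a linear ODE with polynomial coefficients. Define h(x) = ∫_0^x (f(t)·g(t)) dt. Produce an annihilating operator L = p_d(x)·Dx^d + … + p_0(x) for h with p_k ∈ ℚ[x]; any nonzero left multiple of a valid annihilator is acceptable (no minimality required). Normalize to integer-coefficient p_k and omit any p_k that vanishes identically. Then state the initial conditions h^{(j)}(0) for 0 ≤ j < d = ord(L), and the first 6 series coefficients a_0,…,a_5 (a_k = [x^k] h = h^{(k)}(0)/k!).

L = 17·Dx - 2·Dx^2 + Dx^3  (order 3).
h: a_k = 0, -4, -2, 10, 47/6, -161/30, …
ICs: h(0) = 0, h′(0) = -4, h′′(0) = -4.

f: a_k = 4, 0, -32, 0, 128/3, 0, …
g: a_k = -1, -1, -1/2, -1/6, -1/24, -1/120, …
Product ⇒ symmetric product L₀, ord ≤ 2.
h=∫h₀ ⇒ L = L₀·Dx.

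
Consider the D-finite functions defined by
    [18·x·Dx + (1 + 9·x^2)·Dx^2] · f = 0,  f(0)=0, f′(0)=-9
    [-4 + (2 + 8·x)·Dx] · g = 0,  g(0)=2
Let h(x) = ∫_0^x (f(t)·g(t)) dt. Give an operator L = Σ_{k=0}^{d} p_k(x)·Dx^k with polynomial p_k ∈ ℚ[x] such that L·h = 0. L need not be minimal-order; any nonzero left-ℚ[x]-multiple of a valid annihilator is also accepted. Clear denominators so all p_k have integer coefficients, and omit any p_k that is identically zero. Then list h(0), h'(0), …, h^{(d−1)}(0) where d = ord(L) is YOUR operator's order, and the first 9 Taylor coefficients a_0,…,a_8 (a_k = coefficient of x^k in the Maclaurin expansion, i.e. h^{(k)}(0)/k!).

L = (12 - 36·x - 36·x^2)·Dx + (-4 + 2·x + 108·x^2 + 144·x^3)·Dx^2 + (1 + 8·x + 25·x^2 + 72·x^3 + 144·x^4)·Dx^3  (order 3).
h: a_k = 0, 0, -9, -12, 45/2, 36/5, -183/5, -4356/35, 60021/140, …
ICs: h(0) = 0, h′(0) = 0, h′′(0) = -18.

f: a_k = 0, -9, 0, 27, 0, -729/5, 0, 6561/7, 0, …
g: a_k = 2, 4, -4, 8, -20, 56, -168, 528, -1716, …
Product ⇒ symmetric product L₀, ord ≤ 2.
∫: right-multiply L₀ by Dx.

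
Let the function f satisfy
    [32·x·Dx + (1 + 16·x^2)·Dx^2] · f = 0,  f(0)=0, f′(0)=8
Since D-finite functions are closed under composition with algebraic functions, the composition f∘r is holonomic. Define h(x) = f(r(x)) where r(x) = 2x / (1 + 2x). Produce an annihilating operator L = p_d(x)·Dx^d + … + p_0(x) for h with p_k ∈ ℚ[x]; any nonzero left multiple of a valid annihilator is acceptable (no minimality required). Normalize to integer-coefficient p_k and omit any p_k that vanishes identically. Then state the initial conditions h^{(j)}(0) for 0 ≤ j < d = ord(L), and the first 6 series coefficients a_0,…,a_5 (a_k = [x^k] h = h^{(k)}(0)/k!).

f: a_k = 0, 8, 0, -128/3, 0, 2048/5, …
L₀ from L_f via x↦r, Dx↦r'^{-1}Dx.
L = (4 + 136·x)·Dx + (1 + 4·x + 68·x^2)·Dx^2  (order 2).
h: a_k = 0, 16, -32, -832/3, 1920, 25856/5, …
ICs: h(0) = 0, h′(0) = 16.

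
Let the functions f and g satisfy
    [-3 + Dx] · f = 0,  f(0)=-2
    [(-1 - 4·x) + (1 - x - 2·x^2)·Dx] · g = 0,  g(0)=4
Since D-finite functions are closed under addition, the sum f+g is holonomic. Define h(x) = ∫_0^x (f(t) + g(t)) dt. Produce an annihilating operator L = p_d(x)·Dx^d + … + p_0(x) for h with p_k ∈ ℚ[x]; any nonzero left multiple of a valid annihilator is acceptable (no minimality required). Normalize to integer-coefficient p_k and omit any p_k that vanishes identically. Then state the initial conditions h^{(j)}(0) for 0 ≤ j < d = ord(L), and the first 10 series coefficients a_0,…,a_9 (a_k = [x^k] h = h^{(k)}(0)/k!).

L = (9 + 9·x + 126·x^2 + 72·x^3)·Dx + (3 - 30·x - 51·x^2 + 36·x^3 + 36·x^4)·Dx^2 + (-2 + 9·x + 3·x^2 - 20·x^3 - 12·x^4)·Dx^3  (order 3).
h: a_k = 0, 2, -1, 1, 11/4, 149/20, 533/40, 6799/280, 94957/2240, 170159/2240, …
ICs: h(0) = 0, h′(0) = 2, h′′(0) = -2.

f: a_k = -2, -6, -9, -9, -27/4, -81/20, -81/40, -243/280, -729/2240, -243/2240, …
g: a_k = 4, 4, 12, 20, 44, 84, 172, 340, 684, 1364, …
Sum ⇒ L₀ = lclm(L_f,L_g) in ℚ(x)⟨Dx⟩.
Integrate: L := L₀·Dx.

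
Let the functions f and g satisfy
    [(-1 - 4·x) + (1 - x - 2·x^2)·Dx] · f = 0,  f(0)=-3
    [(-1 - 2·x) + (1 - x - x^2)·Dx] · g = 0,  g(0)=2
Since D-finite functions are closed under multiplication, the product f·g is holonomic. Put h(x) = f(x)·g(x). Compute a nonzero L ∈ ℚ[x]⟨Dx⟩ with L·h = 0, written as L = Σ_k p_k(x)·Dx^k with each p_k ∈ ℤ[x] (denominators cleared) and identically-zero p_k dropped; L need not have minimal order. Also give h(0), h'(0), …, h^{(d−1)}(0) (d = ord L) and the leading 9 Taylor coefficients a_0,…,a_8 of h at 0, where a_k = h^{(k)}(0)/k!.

f: a_k = -3, -3, -9, -15, -33, -63, -129, -255, -513, …
g: a_k = 2, 2, 4, 6, 10, 16, 26, 42, 68, …
Product ⇒ symmetric product L₀, ord ≤ 1.
L = (-2 - 4·x + 9·x^2 + 8·x^3) + (1 - 2·x - 2·x^2 + 3·x^3 + 2·x^4)·Dx  (order 1).
h: a_k = -6, -12, -36, -78, -180, -384, -822, -1716, -3564, …
ICs: h(0) = -6.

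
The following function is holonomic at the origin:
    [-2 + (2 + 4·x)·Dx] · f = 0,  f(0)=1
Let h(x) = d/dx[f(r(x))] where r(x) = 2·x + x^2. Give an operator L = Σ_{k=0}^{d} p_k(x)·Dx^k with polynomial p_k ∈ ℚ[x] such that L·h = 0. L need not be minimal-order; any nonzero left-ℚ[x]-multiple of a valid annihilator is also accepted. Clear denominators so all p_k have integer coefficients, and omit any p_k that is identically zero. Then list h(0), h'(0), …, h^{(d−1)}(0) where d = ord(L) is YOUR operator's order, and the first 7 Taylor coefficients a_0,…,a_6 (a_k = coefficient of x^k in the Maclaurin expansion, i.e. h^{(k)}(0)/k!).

L = -1 + (-1 - 5·x - 6·x^2 - 2·x^3)·Dx  (order 1).
h: a_k = 2, -2, 6, -18, 55, -171, 539, …
ICs: h(0) = 2.

f: a_k = 1, 1, -1/2, 1/2, -5/8, 7/8, -21/16, …
L₀ from L_f via x↦r, Dx↦r'^{-1}Dx.
Differentiate: ansatz ord ≤ ord L₀ ⇒ L.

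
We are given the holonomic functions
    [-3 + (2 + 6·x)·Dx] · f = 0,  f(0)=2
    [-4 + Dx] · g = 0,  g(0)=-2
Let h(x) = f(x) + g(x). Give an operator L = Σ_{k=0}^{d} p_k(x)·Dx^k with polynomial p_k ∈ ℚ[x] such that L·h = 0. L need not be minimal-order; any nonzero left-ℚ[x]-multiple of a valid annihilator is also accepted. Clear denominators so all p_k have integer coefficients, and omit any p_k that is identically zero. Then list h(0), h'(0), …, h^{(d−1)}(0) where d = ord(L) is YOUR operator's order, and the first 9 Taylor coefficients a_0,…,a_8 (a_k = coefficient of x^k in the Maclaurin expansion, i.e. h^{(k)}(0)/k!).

f: a_k = 2, 3, -9/4, 27/8, -405/64, 1701/128, -15309/512, 72171/1024, -2814669/16384, …
g: a_k = -2, -8, -16, -64/3, -64/3, -256/15, -512/45, -2048/315, -1024/315, …
L₀ := lclm(L_f,L_g); ord L₀ ≤ 1+1.
L = (132 + 288·x) + (-73 - 384·x - 576·x^2)·Dx + (10 + 78·x + 144·x^2)·Dx^2  (order 2).
h: a_k = 0, -5, -73/4, -431/24, -5311/192, -7253/1920, -951049/23040, 20636713/322560, -903397951/5160960, …
ICs: h(0) = 0, h′(0) = -5.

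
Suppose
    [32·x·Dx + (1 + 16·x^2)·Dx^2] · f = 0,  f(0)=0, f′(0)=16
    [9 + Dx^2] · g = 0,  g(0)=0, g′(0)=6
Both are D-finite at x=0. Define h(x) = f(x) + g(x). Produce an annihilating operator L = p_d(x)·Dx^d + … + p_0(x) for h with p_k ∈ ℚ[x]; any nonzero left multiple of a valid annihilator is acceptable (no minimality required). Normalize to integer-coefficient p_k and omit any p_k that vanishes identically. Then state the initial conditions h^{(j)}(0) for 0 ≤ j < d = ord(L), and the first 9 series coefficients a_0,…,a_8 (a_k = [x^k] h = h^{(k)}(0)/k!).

L = (-52704·x + 967680·x^3 + 663552·x^5)·Dx + (-207 + 13104·x^2 + 283392·x^4 + 331776·x^6)·Dx^2 + (-5856·x + 107520·x^3 + 73728·x^5)·Dx^3 + (-23 + 1456·x^2 + 31488·x^4 + 36864·x^6)·Dx^4  (order 4).
h: a_k = 0, 22, 0, -283/3, 0, 3293/4, 0, -2621683/280, 0, …
ICs: h(0) = 0, h′(0) = 22, h′′(0) = 0, h′′′(0) = -566.

f: a_k = 0, 16, 0, -256/3, 0, 4096/5, 0, -65536/7, 0, …
g: a_k = 0, 6, 0, -9, 0, 81/20, 0, -243/280, 0, …
f+g: L₀ = lclm(L_f,L_g), ord ≤ 2+2.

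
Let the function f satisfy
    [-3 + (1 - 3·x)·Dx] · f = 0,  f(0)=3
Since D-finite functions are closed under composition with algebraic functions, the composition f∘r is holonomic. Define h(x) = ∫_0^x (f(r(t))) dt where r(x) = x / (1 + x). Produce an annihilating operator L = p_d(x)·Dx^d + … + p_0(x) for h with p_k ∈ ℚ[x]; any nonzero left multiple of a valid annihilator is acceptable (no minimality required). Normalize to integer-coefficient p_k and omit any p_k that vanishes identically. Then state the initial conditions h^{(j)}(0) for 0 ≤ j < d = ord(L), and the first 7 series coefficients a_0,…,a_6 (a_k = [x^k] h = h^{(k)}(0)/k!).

L = 3·Dx + (-1 + x + 2·x^2)·Dx^2  (order 2).
h: a_k = 0, 3, 9/2, 6, 9, 72/5, 24, …
ICs: h(0) = 0, h′(0) = 3.

f: a_k = 3, 9, 27, 81, 243, 729, 2187, …
Change of var in L_f (x↦r) gives L₀.
∫: right-multiply L₀ by Dx.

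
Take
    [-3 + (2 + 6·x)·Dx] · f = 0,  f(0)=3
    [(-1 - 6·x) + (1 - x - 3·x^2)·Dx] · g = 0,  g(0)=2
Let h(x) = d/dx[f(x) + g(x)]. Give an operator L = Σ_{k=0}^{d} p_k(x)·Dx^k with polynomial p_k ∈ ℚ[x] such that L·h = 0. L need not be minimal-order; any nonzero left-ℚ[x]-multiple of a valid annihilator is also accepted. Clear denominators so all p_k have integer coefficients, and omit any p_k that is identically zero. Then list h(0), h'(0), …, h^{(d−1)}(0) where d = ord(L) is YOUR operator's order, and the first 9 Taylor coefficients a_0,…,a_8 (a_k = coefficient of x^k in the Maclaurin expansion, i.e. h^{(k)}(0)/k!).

L = (-468 - 2754·x - 7452·x^2 - 6804·x^3 - 7290·x^4) + (-141 - 2052·x - 10179·x^2 - 21384·x^3 - 26001·x^4 - 21870·x^5)·Dx + (38 + 274·x + 546·x^2 - 234·x^3 - 2970·x^4 - 6642·x^5 - 4860·x^6)·Dx^2  (order 2).
h: a_k = 13/2, 37/4, 915/16, 3649/32, 127915/256, 458187/512, 7737415/2048, 24848281/4096, 1747192347/65536, …
ICs: h(0) = 13/2, h′(0) = 37/4.

f: a_k = 3, 9/2, -27/8, 81/16, -1215/128, 5103/256, -45927/1024, 216513/2048, -8444007/32768, …
g: a_k = 2, 2, 8, 14, 38, 80, 194, 434, 1016, …
Weyl lclm of L_f,L_g ⇒ L₀ (ord ≤ 2).
h₀' ⇒ L via d/dx closure of L₀.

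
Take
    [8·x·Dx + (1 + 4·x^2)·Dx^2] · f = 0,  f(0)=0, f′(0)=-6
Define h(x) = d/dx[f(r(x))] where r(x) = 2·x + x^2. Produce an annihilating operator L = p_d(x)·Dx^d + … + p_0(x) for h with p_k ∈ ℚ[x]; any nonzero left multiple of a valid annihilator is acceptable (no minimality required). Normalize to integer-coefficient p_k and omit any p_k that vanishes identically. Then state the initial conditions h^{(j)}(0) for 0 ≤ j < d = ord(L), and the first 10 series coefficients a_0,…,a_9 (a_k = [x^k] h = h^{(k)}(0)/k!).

L = (-1 + 32·x + 64·x^2 + 48·x^3 + 12·x^4) + (1 + x + 16·x^2 + 32·x^3 + 20·x^4 + 4·x^5)·Dx  (order 1).
h: a_k = -12, -12, 192, 384, -2832, -9168, 38400, 190464, -456384, -3625152, …
ICs: h(0) = -12.

f: a_k = 0, -6, 0, 8, 0, -96/5, 0, 384/7, 0, -512/3, …
Substitute x→r, Dx→(1/r')Dx; clear ⇒ L₀.
Differentiate: ansatz ord ≤ ord L₀ ⇒ L.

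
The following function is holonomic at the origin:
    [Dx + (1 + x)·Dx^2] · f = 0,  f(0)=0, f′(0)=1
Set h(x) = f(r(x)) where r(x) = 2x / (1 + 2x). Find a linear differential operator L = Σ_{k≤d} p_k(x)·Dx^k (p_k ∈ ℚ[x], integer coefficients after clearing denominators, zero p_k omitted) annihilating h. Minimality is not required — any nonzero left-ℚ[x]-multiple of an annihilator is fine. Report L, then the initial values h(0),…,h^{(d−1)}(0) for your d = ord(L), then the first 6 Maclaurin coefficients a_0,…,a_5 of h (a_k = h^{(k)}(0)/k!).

f: a_k = 0, 1, -1/2, 1/3, -1/4, 1/5, …
L₀ from L_f via x↦r, Dx↦r'^{-1}Dx.
L = (6 + 16·x)·Dx + (1 + 6·x + 8·x^2)·Dx^2  (order 2).
h: a_k = 0, 2, -6, 56/3, -60, 992/5, …
ICs: h(0) = 0, h′(0) = 2.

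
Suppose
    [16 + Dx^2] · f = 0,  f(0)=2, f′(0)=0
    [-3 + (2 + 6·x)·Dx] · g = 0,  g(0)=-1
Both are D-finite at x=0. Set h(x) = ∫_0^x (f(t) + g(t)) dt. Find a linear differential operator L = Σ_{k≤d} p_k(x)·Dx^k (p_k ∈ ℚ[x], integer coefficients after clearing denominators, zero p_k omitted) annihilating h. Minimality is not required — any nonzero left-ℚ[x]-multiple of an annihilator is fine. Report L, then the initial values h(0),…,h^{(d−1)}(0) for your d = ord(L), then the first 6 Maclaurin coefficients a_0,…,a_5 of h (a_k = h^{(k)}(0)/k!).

f: a_k = 2, 0, -16, 0, 64/3, 0, …
g: a_k = -1, -3/2, 9/8, -27/16, 405/128, -1701/256, …
L₀ := lclm(L_f,L_g); ord L₀ ≤ 2+1.
∫: right-multiply L₀ by Dx.
L = (-4368 - 18432·x - 27648·x^2)·Dx + (1760 + 17568·x + 55296·x^2 + 55296·x^3)·Dx^2 + (-273 - 1152·x - 1728·x^2)·Dx^3 + (110 + 1098·x + 3456·x^2 + 3456·x^3)·Dx^4  (order 4).
h: a_k = 0, 1, -3/4, -119/24, -27/64, 9407/1920, …
ICs: h(0) = 0, h′(0) = 1, h′′(0) = -3/2, h′′′(0) = -119/4.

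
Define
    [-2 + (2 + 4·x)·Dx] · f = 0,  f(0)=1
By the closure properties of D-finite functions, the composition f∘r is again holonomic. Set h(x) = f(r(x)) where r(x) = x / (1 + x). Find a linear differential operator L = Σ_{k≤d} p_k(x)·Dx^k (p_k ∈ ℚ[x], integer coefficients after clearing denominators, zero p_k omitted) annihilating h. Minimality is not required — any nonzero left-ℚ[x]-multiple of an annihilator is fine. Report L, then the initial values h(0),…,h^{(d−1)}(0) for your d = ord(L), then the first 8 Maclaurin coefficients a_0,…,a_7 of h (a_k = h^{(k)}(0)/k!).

f: a_k = 1, 1, -1/2, 1/2, -5/8, 7/8, -21/16, 33/16, …
Substitute x→r, Dx→(1/r')Dx; clear ⇒ L₀.
L = -1 + (1 + 4·x + 3·x^2)·Dx  (order 1).
h: a_k = 1, 1, -3/2, 5/2, -37/8, 75/8, -327/16, 753/16, …
ICs: h(0) = 1.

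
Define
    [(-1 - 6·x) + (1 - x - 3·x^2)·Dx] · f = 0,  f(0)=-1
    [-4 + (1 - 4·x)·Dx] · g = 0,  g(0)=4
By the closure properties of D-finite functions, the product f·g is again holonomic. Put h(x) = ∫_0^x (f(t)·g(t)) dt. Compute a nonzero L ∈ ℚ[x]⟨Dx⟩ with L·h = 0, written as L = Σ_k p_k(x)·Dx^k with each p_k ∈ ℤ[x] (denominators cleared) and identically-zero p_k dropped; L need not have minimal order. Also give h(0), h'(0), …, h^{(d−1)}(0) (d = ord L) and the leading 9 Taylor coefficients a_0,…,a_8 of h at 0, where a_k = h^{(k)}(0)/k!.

L = (-5 + 2·x + 36·x^2)·Dx + (1 - 5·x + x^2 + 12·x^3)·Dx^2  (order 2).
h: a_k = 0, -4, -10, -32, -103, -1724/5, -1176, -28612/7, -28829/2, …
ICs: h(0) = 0, h′(0) = -4.

f: a_k = -1, -1, -4, -7, -19, -40, -97, -217, -508, …
g: a_k = 4, 16, 64, 256, 1024, 4096, 16384, 65536, 262144, …
Sym-product of L_f,L_g gives L₀ (≤ ord 1).
∫: right-multiply L₀ by Dx.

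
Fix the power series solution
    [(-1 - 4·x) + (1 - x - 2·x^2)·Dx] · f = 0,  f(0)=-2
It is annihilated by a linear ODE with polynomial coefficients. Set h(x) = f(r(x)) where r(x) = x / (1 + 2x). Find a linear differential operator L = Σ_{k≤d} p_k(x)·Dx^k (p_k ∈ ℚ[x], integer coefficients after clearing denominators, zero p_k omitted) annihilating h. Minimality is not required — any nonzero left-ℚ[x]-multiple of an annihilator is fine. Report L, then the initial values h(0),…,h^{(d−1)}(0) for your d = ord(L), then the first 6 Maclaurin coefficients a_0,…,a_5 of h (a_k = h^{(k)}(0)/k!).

f: a_k = -2, -2, -6, -10, -22, -42, …
f∘r: x↦r, Dx↦Dx/r' in L_f ⇒ L₀.
L = (-1 - 6·x) + (1 + 5·x + 6·x^2)·Dx  (order 1).
h: a_k = -2, -2, -2, 6, -18, 54, …
ICs: h(0) = -2.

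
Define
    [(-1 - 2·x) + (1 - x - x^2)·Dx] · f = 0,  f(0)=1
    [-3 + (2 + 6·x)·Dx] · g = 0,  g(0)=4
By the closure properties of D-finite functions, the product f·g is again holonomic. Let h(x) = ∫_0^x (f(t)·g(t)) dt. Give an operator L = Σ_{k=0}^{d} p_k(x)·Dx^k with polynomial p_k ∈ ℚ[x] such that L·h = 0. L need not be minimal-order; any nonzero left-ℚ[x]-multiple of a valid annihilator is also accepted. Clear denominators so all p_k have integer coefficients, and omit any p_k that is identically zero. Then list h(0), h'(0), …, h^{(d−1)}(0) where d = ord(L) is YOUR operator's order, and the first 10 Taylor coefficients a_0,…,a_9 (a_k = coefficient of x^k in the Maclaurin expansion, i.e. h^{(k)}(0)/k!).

L = (5 + 7·x + 9·x^2)·Dx + (-2 - 4·x + 8·x^2 + 6·x^3)·Dx^2  (order 2).
h: a_k = 0, 4, 5, 19/6, 105/16, 739/160, 4859/384, 10039/1792, 131121/4096, -395485/73728, …
ICs: h(0) = 0, h′(0) = 4.

f: a_k = 1, 1, 2, 3, 5, 8, 13, 21, 34, 55, …
g: a_k = 4, 6, -9/2, 27/4, -405/32, 1701/64, -15309/256, 72171/512, -2814669/8192, 14073345/16384, …
Sym-product of L_f,L_g gives L₀ (≤ ord 1).
h=∫₀ˣh₀: take L = L₀·Dx.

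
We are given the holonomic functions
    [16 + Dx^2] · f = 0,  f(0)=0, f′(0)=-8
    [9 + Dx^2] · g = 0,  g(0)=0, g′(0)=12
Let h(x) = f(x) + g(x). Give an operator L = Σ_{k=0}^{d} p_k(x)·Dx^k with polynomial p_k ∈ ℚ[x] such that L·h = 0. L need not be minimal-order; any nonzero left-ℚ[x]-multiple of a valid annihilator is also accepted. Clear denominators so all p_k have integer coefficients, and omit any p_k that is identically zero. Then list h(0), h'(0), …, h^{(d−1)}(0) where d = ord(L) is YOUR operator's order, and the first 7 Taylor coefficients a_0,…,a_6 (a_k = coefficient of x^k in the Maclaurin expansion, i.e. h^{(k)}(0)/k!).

L = 144 + 25·Dx^2 + Dx^4  (order 4).
h: a_k = 0, 4, 0, 10/3, 0, -269/30, 0, …
ICs: h(0) = 0, h′(0) = 4, h′′(0) = 0, h′′′(0) = 20.

f: a_k = 0, -8, 0, 64/3, 0, -256/15, 0, …
g: a_k = 0, 12, 0, -18, 0, 81/10, 0, …
h₀=f+g: left-lcm gives L₀, ord ≤ 4.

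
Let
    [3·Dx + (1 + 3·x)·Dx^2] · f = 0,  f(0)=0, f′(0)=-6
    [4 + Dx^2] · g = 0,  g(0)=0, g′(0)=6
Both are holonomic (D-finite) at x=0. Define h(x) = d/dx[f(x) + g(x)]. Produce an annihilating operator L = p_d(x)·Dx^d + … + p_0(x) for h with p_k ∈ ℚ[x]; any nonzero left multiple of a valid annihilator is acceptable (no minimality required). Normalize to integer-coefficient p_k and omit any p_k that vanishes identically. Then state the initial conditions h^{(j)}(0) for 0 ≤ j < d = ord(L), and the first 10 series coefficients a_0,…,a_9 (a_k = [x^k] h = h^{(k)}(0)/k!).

f: a_k = 0, -6, 9, -18, 81/2, -486/5, 243, -4374/7, 6561/4, -4374, …
g: a_k = 0, 6, 0, -4, 0, 4/5, 0, -8/105, 0, 4/945, …
Weyl lclm of L_f,L_g ⇒ L₀ (ord ≤ 4).
Derive L from L₀ (diff closure).
L = (348 + 144·x + 216·x^2) + (44 + 180·x + 216·x^2 + 216·x^3)·Dx + (87 + 36·x + 54·x^2)·Dx^2 + (11 + 45·x + 54·x^2 + 54·x^3)·Dx^3  (order 3).
h: a_k = 0, 18, -66, 162, -482, 1458, -65618/15, 13122, -4133426/105, 118098, …
ICs: h(0) = 0, h′(0) = 18, h′′(0) = -132.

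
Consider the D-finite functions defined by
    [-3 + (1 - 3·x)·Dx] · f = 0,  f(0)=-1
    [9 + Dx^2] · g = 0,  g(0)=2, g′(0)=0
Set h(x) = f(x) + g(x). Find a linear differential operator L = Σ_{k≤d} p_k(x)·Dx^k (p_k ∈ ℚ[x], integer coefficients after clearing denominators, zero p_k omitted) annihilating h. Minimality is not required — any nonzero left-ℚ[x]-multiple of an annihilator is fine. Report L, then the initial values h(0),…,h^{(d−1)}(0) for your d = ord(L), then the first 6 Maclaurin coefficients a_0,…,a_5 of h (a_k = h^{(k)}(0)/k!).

L = (63 - 54·x + 81·x^2) + (-9 + 45·x - 81·x^2 + 81·x^3)·Dx + (7 - 6·x + 9·x^2)·Dx^2 + (-1 + 5·x - 9·x^2 + 9·x^3)·Dx^3  (order 3).
h: a_k = 1, -3, -18, -27, -297/4, -243, …
ICs: h(0) = 1, h′(0) = -3, h′′(0) = -36.

f: a_k = -1, -3, -9, -27, -81, -243, …
g: a_k = 2, 0, -9, 0, 27/4, 0, …
f+g: L₀ = lclm(L_f,L_g), ord ≤ 1+2.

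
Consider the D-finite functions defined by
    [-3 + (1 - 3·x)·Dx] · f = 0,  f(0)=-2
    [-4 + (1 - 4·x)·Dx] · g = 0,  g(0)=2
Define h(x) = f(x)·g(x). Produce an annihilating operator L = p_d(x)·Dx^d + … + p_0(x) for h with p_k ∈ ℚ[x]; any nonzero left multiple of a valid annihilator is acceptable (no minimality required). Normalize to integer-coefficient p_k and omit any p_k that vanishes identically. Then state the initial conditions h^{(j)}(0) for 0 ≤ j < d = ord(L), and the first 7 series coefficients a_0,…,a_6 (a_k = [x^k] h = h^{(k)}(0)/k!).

f: a_k = -2, -6, -18, -54, -162, -486, -1458, …
g: a_k = 2, 8, 32, 128, 512, 2048, 8192, …
Product ⇒ symmetric product L₀, ord ≤ 1.
L = (-7 + 24·x) + (1 - 7·x + 12·x^2)·Dx  (order 1).
h: a_k = -4, -28, -148, -700, -3124, -13468, -56788, …
ICs: h(0) = -4.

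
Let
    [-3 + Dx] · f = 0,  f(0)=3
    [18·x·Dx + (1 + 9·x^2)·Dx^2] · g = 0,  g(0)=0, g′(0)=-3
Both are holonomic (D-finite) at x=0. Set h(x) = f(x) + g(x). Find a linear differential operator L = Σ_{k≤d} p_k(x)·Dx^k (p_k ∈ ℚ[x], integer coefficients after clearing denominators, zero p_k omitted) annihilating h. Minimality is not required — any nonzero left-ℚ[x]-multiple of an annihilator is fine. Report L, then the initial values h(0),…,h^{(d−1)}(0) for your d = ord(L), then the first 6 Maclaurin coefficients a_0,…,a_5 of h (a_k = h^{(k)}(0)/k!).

f: a_k = 3, 9, 27/2, 27/2, 81/8, 243/40, …
g: a_k = 0, -3, 0, 9, 0, -243/5, …
Sum ⇒ L₀ = lclm(L_f,L_g) in ℚ(x)⟨Dx⟩.
L = (18 - 108·x - 162·x^2)·Dx + (-9 + 27·x + 27·x^2 - 81·x^3)·Dx^2 + (1 + 3·x + 9·x^2 + 27·x^3)·Dx^3  (order 3).
h: a_k = 3, 6, 27/2, 45/2, 81/8, -1701/40, …
ICs: h(0) = 3, h′(0) = 6, h′′(0) = 27.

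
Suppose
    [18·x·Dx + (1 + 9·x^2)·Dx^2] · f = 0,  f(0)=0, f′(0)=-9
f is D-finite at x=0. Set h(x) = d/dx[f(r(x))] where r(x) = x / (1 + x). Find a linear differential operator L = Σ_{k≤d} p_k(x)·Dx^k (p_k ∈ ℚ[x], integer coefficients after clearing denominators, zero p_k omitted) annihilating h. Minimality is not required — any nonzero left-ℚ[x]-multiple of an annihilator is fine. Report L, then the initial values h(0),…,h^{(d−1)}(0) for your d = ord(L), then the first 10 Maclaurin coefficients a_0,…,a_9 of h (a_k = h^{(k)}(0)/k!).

f: a_k = 0, -9, 0, 27, 0, -729/5, 0, 6561/7, 0, -6561, …
f∘r: x↦r, Dx↦Dx/r' in L_f ⇒ L₀.
h=h₀': d/dx-closure on L₀ ⇒ L.
L = (2 + 20·x) + (1 + 2·x + 10·x^2)·Dx  (order 1).
h: a_k = -9, 18, 54, -288, 36, 2808, -5976, -16128, 92016, -22752, …
ICs: h(0) = -9.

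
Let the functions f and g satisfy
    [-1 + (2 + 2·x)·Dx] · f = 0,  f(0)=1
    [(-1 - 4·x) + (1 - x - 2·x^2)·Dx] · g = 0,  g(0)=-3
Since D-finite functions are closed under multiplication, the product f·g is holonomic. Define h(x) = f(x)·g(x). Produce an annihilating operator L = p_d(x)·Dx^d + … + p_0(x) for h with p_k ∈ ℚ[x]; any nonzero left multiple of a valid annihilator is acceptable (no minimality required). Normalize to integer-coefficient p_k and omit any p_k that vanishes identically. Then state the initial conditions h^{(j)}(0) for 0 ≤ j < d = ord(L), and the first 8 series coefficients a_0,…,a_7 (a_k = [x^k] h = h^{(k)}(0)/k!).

L = (3 + 6·x) + (-2 + 2·x + 4·x^2)·Dx  (order 1).
h: a_k = -3, -9/2, -81/8, -309/16, -5049/128, -20007/256, -160749/1024, -641709/2048, …
ICs: h(0) = -3.

f: a_k = 1, 1/2, -1/8, 1/16, -5/128, 7/256, -21/1024, 33/2048, …
g: a_k = -3, -3, -9, -15, -33, -63, -129, -255, …
h₀=f·g: eliminate ⇒ L₀, order ≤ 1·1.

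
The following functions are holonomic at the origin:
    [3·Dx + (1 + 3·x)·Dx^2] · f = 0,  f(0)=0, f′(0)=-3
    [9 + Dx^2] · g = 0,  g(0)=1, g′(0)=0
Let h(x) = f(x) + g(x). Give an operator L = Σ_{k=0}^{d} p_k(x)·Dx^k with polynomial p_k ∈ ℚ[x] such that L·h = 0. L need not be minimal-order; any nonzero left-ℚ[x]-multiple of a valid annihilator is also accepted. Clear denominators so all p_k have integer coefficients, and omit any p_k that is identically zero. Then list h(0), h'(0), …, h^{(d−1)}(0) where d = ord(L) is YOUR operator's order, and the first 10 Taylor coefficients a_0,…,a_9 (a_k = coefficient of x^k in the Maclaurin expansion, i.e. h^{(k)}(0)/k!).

L = (63 + 54·x + 81·x^2)·Dx + (9 + 45·x + 81·x^2 + 81·x^3)·Dx^2 + (7 + 6·x + 9·x^2)·Dx^3 + (1 + 5·x + 9·x^2 + 9·x^3)·Dx^4  (order 4).
h: a_k = 1, -3, 0, -9, 189/8, -243/5, 9639/80, -2187/7, 3674889/4480, -2187, …
ICs: h(0) = 1, h′(0) = -3, h′′(0) = 0, h′′′(0) = -54.

f: a_k = 0, -3, 9/2, -9, 81/4, -243/5, 243/2, -2187/7, 6561/8, -2187, …
g: a_k = 1, 0, -9/2, 0, 27/8, 0, -81/80, 0, 729/4480, 0, …
f+g: L₀ = lclm(L_f,L_g), ord ≤ 2+2.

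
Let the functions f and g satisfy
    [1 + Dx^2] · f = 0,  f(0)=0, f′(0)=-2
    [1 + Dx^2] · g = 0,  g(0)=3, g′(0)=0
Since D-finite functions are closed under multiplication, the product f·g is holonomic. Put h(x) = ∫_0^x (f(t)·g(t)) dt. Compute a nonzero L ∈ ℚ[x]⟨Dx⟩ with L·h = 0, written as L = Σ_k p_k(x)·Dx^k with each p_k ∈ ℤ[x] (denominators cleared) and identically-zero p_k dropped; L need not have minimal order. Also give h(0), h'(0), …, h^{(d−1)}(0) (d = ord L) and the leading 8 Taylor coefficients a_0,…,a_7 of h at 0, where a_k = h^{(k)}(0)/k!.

L = 4·Dx^2 + Dx^4  (order 4).
h: a_k = 0, 0, -3, 0, 1, 0, -2/15, 0, …
ICs: h(0) = 0, h′(0) = 0, h′′(0) = -6, h′′′(0) = 0.

f: a_k = 0, -2, 0, 1/3, 0, -1/60, 0, 1/2520, …
g: a_k = 3, 0, -3/2, 0, 1/8, 0, -1/240, 0, …
Sym-product of L_f,L_g gives L₀ (≤ ord 4).
h=∫₀ˣh₀: take L = L₀·Dx.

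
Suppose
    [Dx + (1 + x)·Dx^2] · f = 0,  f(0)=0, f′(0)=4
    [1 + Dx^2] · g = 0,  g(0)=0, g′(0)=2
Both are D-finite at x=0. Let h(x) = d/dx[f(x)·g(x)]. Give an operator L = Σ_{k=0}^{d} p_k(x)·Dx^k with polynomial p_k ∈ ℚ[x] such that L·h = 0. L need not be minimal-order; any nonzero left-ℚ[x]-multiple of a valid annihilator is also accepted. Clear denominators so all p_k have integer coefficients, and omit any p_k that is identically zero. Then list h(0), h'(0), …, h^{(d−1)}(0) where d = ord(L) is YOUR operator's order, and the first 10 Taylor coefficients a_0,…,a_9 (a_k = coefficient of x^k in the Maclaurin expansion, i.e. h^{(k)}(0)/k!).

f: a_k = 0, 4, -2, 4/3, -1, 4/5, -2/3, 4/7, -1/2, 4/9, …
g: a_k = 0, 2, 0, -1/3, 0, 1/60, 0, -1/2520, 0, 1/181440, …
Product ⇒ symmetric product L₀, ord ≤ 4.
h=h₀': d/dx-closure on L₀ ⇒ L.
L = (-25 - 44·x - 42·x^2 + 12·x^3 + 43·x^4 + 24·x^5 + 4·x^6) + (-24 - 32·x + 20·x^2 + 60·x^3 + 40·x^4 + 8·x^5)·Dx + (-28 - 44·x - 14·x^2 + 72·x^3 + 98·x^4 + 48·x^5 + 8·x^6)·Dx^2 + (-24 - 32·x + 20·x^2 + 60·x^3 + 40·x^4 + 8·x^5)·Dx^3 + (-3 + 28·x^2 + 60·x^3 + 55·x^4 + 24·x^5 + 4·x^6)·Dx^4  (order 4).
h: a_k = 0, 16, -12, 16/3, -20/3, 22/3, -217/30, 452/63, -50/7, 161309/22680, …
ICs: h(0) = 0, h′(0) = 16, h′′(0) = -24, h′′′(0) = 32.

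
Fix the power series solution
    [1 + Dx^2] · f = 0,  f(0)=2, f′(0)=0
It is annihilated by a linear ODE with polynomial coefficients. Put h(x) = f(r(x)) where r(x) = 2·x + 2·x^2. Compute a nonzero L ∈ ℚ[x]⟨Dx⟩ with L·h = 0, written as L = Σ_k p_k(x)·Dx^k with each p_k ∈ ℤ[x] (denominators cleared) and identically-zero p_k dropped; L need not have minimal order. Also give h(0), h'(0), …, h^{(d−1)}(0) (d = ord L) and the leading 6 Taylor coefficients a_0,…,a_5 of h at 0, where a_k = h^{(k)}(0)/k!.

f: a_k = 2, 0, -1, 0, 1/12, 0, …
Change of var in L_f (x↦r) gives L₀.
L = (4 + 24·x + 48·x^2 + 32·x^3) - 2·Dx + (1 + 2·x)·Dx^2  (order 2).
h: a_k = 2, 0, -4, -8, -8/3, 16/3, …
ICs: h(0) = 2, h′(0) = 0.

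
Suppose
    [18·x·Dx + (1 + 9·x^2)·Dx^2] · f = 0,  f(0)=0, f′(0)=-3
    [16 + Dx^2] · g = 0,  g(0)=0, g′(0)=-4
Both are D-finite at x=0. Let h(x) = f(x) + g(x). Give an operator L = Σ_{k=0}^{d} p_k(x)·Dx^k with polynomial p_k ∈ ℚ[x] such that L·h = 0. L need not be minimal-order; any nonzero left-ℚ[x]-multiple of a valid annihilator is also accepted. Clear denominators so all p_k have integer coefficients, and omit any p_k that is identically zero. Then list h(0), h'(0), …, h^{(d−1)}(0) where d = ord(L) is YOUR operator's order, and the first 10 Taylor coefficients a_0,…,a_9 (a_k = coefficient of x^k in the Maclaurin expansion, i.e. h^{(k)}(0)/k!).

f: a_k = 0, -3, 0, 9, 0, -243/5, 0, 2187/7, 0, -2187, …
g: a_k = 0, -4, 0, 32/3, 0, -128/15, 0, 1024/315, 0, -2048/2835, …
h₀=f+g: left-lcm gives L₀, ord ≤ 4.
L = (-13248·x + 181440·x^3 + 186624·x^5)·Dx + (-16 + 6048·x^2 + 66096·x^4 + 93312·x^6)·Dx^2 + (-828·x + 11340·x^3 + 11664·x^5)·Dx^3 + (-1 + 378·x^2 + 4131·x^4 + 5832·x^6)·Dx^4  (order 4).
h: a_k = 0, -7, 0, 59/3, 0, -857/15, 0, 99439/315, 0, -6202193/2835, …
ICs: h(0) = 0, h′(0) = -7, h′′(0) = 0, h′′′(0) = 118.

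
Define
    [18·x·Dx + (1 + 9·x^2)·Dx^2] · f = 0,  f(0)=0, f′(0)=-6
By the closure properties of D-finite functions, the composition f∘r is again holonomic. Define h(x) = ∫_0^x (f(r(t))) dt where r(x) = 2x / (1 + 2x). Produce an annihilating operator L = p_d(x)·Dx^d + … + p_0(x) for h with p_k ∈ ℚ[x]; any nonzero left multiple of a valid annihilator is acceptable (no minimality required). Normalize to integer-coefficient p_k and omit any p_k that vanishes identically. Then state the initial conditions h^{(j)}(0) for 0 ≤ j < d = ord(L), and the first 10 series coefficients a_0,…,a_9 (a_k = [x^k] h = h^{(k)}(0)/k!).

f: a_k = 0, -6, 0, 18, 0, -486/5, 0, 4374/7, 0, -4374, …
f∘r: x↦r, Dx↦Dx/r' in L_f ⇒ L₀.
h=∫h₀ ⇒ L = L₀·Dx.
L = (4 + 80·x)·Dx^2 + (1 + 4·x + 40·x^2)·Dx^3  (order 3).
h: a_k = 0, 0, -6, 8, 24, -768/5, 128/5, 19968/7, -63744/7, -114688/3, …
ICs: h(0) = 0, h′(0) = 0, h′′(0) = -12.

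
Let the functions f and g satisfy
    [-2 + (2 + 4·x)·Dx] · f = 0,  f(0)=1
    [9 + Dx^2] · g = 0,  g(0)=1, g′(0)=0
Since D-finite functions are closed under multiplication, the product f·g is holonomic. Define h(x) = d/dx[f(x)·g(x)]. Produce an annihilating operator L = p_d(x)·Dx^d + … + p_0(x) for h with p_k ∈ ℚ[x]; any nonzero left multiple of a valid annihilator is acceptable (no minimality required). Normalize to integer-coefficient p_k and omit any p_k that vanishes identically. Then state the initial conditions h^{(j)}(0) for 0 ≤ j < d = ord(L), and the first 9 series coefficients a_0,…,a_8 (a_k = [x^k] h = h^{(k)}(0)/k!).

L = (14 + 84·x + 192·x^2 + 216·x^3 + 108·x^4) + (-1 - 8·x - 18·x^2 - 12·x^3)·Dx + (1 + 7·x + 19·x^2 + 24·x^3 + 12·x^4)·Dx^2  (order 2).
h: a_k = 1, -10, -12, 20, 10, -36/5, -42/5, 312/35, -342/35, …
ICs: h(0) = 1, h′(0) = -10.

f: a_k = 1, 1, -1/2, 1/2, -5/8, 7/8, -21/16, 33/16, -429/128, …
g: a_k = 1, 0, -9/2, 0, 27/8, 0, -81/80, 0, 729/4480, …
Sym-product of L_f,L_g gives L₀ (≤ ord 2).
Derive L from L₀ (diff closure).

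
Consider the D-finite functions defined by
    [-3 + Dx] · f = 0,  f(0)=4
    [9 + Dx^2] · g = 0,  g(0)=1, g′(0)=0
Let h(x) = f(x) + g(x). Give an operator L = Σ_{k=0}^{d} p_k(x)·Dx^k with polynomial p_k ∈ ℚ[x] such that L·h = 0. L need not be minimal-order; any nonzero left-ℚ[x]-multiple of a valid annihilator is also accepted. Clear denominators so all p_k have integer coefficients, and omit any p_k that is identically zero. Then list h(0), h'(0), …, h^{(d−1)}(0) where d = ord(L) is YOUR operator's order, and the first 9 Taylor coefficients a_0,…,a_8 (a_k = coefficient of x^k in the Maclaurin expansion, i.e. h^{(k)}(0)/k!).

f: a_k = 4, 12, 18, 18, 27/2, 81/10, 81/20, 243/140, 729/1120, …
g: a_k = 1, 0, -9/2, 0, 27/8, 0, -81/80, 0, 729/4480, …
Weyl lclm of L_f,L_g ⇒ L₀ (ord ≤ 3).
L = -27 + 9·Dx - 3·Dx^2 + Dx^3  (order 3).
h: a_k = 5, 12, 27/2, 18, 135/8, 81/10, 243/80, 243/140, 729/896, …
ICs: h(0) = 5, h′(0) = 12, h′′(0) = 27.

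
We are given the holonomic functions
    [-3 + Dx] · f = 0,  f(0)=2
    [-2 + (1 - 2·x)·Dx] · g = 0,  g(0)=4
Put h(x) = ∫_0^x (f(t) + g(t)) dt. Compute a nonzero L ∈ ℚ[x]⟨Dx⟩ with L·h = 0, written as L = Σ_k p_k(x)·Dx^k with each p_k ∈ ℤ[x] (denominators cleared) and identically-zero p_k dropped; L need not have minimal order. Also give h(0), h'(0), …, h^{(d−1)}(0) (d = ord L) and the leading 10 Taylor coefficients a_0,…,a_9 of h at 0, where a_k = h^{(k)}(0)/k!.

L = (6 + 36·x)·Dx + (1 - 36·x + 36·x^2)·Dx^2 + (-1 + 8·x - 12·x^2)·Dx^3  (order 3).
h: a_k = 0, 6, 7, 25/3, 41/4, 283/20, 2641/120, 10321/280, 143603/2240, 2294489/20160, …
ICs: h(0) = 0, h′(0) = 6, h′′(0) = 14.

f: a_k = 2, 6, 9, 9, 27/4, 81/20, 81/40, 243/280, 729/2240, 243/2240, …
g: a_k = 4, 8, 16, 32, 64, 128, 256, 512, 1024, 2048, …
Weyl lclm of L_f,L_g ⇒ L₀ (ord ≤ 2).
h=∫h₀ ⇒ L = L₀·Dx.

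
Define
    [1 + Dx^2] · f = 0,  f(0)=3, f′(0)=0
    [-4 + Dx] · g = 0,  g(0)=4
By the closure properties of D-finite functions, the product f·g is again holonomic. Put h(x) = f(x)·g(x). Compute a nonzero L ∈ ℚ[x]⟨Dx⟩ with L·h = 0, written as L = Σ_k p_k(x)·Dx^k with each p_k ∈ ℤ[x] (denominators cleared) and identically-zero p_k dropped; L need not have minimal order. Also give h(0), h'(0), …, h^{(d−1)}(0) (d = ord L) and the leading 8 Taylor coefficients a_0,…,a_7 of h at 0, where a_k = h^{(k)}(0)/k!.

f: a_k = 3, 0, -3/2, 0, 1/8, 0, -1/240, 0, …
g: a_k = 4, 16, 32, 128/3, 128/3, 512/15, 1024/45, 4096/315, …
f·g: L₀ = L_f ⊗_s L_g, ord ≤ 2·1.
L = 17 - 8·Dx + Dx^2  (order 2).
h: a_k = 12, 48, 90, 104, 161/2, 202/5, 33/4, -727/105, …
ICs: h(0) = 12, h′(0) = 48.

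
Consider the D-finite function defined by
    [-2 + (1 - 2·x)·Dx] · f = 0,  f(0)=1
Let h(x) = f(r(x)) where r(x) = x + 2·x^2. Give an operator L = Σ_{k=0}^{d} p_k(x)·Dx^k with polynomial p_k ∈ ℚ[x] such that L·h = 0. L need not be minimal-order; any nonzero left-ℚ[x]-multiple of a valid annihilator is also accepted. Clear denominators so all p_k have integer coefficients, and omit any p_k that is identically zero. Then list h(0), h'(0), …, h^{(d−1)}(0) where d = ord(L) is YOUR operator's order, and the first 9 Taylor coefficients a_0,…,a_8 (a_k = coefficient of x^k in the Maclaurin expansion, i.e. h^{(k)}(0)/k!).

L = (2 + 8·x) + (-1 + 2·x + 4·x^2)·Dx  (order 1).
h: a_k = 1, 2, 8, 24, 80, 256, 832, 2688, 8704, …
ICs: h(0) = 1.

f: a_k = 1, 2, 4, 8, 16, 32, 64, 128, 256, …
f∘r: x↦r, Dx↦Dx/r' in L_f ⇒ L₀.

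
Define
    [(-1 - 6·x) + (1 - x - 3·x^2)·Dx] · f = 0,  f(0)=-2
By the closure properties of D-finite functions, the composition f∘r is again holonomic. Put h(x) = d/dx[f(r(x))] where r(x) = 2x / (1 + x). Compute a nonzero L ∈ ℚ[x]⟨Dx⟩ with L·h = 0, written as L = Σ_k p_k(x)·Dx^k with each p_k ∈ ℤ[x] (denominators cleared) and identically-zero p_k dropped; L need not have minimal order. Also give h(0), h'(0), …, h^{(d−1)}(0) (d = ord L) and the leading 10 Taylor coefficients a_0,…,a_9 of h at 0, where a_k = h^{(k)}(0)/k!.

L = (14 + 78·x + 546·x^2 + 338·x^3) + (-1 - 14·x + 182·x^3 + 169·x^4)·Dx  (order 1).
h: a_k = -4, -56, -156, -1456, -3380, -28392, -61516, -492128, -1028196, -7997080, …
ICs: h(0) = -4.

f: a_k = -2, -2, -8, -14, -38, -80, -194, -434, -1016, -2318, …
Change of var in L_f (x↦r) gives L₀.
Derive L from L₀ (diff closure).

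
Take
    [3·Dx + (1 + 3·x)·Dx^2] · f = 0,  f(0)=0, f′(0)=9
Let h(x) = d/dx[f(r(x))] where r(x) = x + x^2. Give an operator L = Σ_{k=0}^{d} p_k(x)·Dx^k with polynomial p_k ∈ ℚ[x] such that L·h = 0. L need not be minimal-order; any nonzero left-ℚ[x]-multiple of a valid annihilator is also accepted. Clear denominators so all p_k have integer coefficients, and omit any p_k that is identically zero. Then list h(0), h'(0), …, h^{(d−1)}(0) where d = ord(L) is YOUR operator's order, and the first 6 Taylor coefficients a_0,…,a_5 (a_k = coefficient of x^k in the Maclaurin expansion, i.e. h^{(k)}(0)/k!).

L = (1 + 6·x + 6·x^2) + (1 + 5·x + 9·x^2 + 6·x^3)·Dx  (order 1).
h: a_k = 9, -9, 0, 27, -81, 162, …
ICs: h(0) = 9.

f: a_k = 0, 9, -27/2, 27, -243/4, 729/5, …
L₀ from L_f via x↦r, Dx↦r'^{-1}Dx.
Differentiate: ansatz ord ≤ ord L₀ ⇒ L.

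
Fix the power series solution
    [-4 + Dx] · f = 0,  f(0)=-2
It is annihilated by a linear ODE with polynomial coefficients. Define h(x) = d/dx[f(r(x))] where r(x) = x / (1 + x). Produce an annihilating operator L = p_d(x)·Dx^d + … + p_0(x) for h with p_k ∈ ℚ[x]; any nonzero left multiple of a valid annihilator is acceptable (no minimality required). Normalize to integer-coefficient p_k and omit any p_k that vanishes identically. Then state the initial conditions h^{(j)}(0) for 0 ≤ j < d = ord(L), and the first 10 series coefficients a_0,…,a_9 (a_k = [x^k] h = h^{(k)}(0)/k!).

L = (2 - 2·x) + (-1 - 2·x - x^2)·Dx  (order 1).
h: a_k = -8, -16, 8, 32/3, -56/3, 176/15, 136/45, -5056/315, 6632/315, -47344/2835, …
ICs: h(0) = -8.

f: a_k = -2, -8, -16, -64/3, -64/3, -256/15, -512/45, -2048/315, -1024/315, -4096/2835, …
h₀=f(r): pull back L_f along r ⇒ L₀.
h=h₀': d/dx-closure on L₀ ⇒ L.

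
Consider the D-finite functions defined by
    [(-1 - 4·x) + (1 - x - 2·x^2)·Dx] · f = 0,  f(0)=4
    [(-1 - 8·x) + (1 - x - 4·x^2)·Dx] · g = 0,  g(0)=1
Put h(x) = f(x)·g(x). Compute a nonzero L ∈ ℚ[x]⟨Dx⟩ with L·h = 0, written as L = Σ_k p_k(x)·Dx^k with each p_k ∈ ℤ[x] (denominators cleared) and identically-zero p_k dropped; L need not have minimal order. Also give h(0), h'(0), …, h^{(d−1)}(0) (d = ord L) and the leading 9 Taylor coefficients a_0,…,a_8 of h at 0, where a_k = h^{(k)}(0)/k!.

f: a_k = 4, 4, 12, 20, 44, 84, 172, 340, 684, …
g: a_k = 1, 1, 5, 9, 29, 65, 181, 441, 1165, …
L₀ := L_f ⊗_s L_g (sym. prod.), ord ≤ 1.
L = (-2 - 10·x + 18·x^2 + 32·x^3) + (1 - 2·x - 5·x^2 + 6·x^3 + 8·x^4)·Dx  (order 1).
h: a_k = 4, 8, 36, 88, 276, 712, 1988, 5176, 13812, …
ICs: h(0) = 4.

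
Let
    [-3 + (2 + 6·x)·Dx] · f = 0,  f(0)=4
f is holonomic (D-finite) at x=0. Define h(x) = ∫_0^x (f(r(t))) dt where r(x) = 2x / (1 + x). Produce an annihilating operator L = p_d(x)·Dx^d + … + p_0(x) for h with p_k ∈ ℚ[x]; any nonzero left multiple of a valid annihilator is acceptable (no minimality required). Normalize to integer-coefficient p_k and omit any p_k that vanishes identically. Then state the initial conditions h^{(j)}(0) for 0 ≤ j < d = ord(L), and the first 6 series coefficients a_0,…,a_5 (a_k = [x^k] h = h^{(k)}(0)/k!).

L = -3·Dx + (1 + 8·x + 7·x^2)·Dx^2  (order 2).
h: a_k = 0, 4, 6, -10, 51/2, -861/10, …
ICs: h(0) = 0, h′(0) = 4.

f: a_k = 4, 6, -9/2, 27/4, -405/32, 1701/64, …
h₀=f(r): pull back L_f along r ⇒ L₀.
∫: right-multiply L₀ by Dx.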